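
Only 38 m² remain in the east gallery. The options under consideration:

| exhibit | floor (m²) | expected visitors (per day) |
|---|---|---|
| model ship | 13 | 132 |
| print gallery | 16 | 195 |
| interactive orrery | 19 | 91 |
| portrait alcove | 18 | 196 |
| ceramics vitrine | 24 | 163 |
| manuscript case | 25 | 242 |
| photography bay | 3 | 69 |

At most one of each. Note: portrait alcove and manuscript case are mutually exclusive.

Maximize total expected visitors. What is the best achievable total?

460

Print gallery + portrait alcove + photography bay uses 37 of the 38 m² and totals 460.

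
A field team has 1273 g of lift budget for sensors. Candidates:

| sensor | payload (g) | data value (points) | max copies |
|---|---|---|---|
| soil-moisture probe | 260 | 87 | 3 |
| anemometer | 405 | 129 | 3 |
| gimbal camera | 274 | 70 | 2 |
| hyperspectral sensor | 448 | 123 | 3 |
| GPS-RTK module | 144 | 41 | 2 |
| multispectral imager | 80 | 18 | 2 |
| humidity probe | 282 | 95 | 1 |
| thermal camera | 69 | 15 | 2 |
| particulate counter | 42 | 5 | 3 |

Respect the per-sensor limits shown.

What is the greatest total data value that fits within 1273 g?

Density check — humidity probe 0.34, soil-moisture probe 0.33, anemometer 0.32 are the best per g.
Greedy by ratio would take 3×soil-moisture probe + GPS-RTK module + humidity probe + particulate counter: 1248 g used, total 402.
A better packing is 3×soil-moisture probe + anemometer + multispectral imager: 1265 g, total 408.

408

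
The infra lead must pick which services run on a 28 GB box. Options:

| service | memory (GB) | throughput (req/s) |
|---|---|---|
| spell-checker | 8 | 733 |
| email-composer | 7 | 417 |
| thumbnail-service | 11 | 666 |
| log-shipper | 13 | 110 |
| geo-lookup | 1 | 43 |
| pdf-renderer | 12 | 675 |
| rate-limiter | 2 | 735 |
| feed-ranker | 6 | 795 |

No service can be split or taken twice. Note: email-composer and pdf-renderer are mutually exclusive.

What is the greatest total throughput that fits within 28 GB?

2972

By throughput per GB: rate-limiter 367.50, feed-ranker 132.50, spell-checker 91.62, thumbnail-service 60.55 lead.
The ratio ordering already packs tightly: spell-checker + thumbnail-service + geo-lookup + rate-limiter + feed-ranker, 28 GB, 2972.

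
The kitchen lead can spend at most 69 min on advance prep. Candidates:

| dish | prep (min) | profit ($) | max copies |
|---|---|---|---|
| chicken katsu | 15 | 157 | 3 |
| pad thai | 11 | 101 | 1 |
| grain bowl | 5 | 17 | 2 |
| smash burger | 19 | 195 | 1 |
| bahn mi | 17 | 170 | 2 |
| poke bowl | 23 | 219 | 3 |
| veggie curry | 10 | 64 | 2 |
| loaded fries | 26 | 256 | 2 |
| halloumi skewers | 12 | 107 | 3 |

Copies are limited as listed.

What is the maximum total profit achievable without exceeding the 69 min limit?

692

Density check — chicken katsu 10.47, smash burger 10.26, bahn mi 10.00, loaded fries 9.85 are the best per min.
Taking the top-ratio dishes first gives 3×chicken katsu + grain bowl + smash burger for 683 (69 min).
Replace 2×chicken katsu and grain bowl with 2×bahn mi: the trade gains 9 net, giving 692 at 68 min.
Every other selection either busts 69 min or exceeds an availability limit or fails to beat 692.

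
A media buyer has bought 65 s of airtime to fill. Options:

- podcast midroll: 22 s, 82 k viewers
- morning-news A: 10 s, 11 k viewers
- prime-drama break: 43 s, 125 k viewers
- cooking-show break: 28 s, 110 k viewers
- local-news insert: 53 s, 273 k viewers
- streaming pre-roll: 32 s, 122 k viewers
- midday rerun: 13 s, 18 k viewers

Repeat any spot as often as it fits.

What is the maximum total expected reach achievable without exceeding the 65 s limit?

284

By expected reach per s: local-news insert 5.15, cooking-show break 3.93, streaming pre-roll 3.81 lead.
Morning-news A + local-news insert uses 63 of the 65 s and totals 284.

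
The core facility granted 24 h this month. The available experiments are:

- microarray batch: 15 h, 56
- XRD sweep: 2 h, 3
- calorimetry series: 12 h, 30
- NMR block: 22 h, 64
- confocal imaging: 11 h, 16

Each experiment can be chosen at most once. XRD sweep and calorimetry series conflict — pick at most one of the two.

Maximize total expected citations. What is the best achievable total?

The ratio heuristic lands on microarray batch + XRD sweep (59) but leaves 7 h idle.
Dropping microarray batch frees 15 h; slotting in NMR block (22 h) lifts the total to 67 at 24 h.

67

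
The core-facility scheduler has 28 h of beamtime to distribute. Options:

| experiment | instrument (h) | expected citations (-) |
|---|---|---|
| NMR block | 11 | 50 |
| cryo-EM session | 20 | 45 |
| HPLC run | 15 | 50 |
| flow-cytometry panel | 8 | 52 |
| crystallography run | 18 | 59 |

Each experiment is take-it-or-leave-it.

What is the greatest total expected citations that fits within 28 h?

A density-first pass picks NMR block + flow-cytometry panel — 102 at 19 h.
Dropping NMR block frees 11 h; slotting in crystallography run (18 h) lifts the total to 111 at 26 h.
Runner-up NMR block + flow-cytometry panel tops out at 102.

111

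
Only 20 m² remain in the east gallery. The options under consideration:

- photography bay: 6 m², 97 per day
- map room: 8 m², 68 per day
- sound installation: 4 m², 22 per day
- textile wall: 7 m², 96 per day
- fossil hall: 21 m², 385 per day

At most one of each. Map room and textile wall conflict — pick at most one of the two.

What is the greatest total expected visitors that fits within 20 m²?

Taking photography bay + sound installation + textile wall: 17 m² used, 215 in expected visitors.
The spare 3 m² is too small for any remaining exhibit, and no feasible exchange beats 215.

215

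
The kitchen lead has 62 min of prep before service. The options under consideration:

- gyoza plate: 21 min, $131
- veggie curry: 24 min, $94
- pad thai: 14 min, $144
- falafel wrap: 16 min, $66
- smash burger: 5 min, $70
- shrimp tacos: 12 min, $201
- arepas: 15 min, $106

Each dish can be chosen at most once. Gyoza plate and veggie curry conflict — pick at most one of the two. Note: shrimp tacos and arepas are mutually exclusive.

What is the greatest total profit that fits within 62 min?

546

Density check — shrimp tacos 16.75, smash burger 14.00, pad thai 10.29, arepas 7.07 are the best per min.
Taking gyoza plate + pad thai + smash burger + shrimp tacos: 52 min used, 546 in profit.
Runner-up veggie curry + pad thai + smash burger + shrimp tacos tops out at 509.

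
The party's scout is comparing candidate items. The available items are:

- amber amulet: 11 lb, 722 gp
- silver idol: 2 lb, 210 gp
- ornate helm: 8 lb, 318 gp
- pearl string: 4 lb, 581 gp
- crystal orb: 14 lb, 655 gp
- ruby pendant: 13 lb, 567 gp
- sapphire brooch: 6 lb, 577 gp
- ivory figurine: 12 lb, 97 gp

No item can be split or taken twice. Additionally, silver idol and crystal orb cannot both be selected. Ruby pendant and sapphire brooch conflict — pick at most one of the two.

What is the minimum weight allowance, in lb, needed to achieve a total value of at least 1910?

23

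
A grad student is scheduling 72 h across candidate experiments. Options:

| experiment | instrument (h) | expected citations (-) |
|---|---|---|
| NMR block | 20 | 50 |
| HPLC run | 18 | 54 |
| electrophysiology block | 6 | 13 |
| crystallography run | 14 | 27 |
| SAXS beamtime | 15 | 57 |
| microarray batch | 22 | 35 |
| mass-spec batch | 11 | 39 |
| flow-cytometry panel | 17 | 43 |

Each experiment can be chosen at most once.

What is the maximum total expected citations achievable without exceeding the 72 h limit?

213

Ranking by ratio (expected citations/h): SAXS beamtime 3.80, mass-spec batch 3.55, HPLC run 3.00, flow-cytometry panel 2.53.
A density-first pass picks HPLC run + electrophysiology block + SAXS beamtime + mass-spec batch + flow-cytometry panel — 206 at 67 h.
The 17 h tied up in flow-cytometry panel is better spent on NMR block — total rises to 213 (70 h).
Runner-up HPLC run + electrophysiology block + SAXS beamtime + mass-spec batch + flow-cytometry panel tops out at 206.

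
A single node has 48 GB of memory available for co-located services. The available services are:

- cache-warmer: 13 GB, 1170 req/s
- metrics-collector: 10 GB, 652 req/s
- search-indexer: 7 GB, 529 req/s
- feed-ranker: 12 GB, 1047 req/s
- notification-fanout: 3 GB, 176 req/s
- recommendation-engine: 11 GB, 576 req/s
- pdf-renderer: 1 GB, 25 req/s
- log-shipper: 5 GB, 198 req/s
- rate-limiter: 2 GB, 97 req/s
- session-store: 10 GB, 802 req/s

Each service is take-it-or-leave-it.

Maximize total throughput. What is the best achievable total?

3847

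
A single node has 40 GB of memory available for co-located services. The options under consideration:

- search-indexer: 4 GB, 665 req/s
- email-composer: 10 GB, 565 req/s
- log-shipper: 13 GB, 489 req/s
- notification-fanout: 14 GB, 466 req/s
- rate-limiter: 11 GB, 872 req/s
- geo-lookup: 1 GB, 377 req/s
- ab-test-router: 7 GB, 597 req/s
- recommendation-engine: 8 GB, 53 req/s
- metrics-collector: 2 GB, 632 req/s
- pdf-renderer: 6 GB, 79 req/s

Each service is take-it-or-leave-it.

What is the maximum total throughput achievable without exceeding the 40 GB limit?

3708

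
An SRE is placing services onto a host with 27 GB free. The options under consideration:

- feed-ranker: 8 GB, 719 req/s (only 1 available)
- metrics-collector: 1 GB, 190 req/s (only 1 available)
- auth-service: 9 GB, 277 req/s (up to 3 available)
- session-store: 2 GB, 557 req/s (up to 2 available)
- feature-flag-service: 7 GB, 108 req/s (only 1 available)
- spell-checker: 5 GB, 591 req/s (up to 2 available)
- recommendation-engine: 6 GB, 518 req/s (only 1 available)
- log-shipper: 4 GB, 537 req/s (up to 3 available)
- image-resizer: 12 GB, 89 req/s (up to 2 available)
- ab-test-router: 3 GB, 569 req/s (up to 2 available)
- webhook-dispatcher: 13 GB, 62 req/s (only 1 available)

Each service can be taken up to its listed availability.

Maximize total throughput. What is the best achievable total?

4454

Greedy by ratio would take metrics-collector + 2×session-store + 3×log-shipper + 2×ab-test-router: 23 GB used, total 4053.
Dropping metrics-collector frees 1 GB; slotting in spell-checker (5 GB) lifts the total to 4454 at 27 GB.
No other feasible combination exceeds 4454.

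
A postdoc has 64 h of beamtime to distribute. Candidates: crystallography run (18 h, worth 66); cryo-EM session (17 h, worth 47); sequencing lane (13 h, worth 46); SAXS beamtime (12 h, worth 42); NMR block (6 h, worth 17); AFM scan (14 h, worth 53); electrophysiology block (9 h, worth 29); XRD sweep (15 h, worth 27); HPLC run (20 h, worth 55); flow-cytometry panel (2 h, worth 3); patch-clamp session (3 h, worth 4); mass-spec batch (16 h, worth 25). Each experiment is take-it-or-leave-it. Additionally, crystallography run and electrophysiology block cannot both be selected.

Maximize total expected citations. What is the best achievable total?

Best packing: crystallography run + sequencing lane + SAXS beamtime + NMR block + AFM scan — 63 h, 224 total.
Runner-up crystallography run + SAXS beamtime + AFM scan + HPLC run tops out at 216.

224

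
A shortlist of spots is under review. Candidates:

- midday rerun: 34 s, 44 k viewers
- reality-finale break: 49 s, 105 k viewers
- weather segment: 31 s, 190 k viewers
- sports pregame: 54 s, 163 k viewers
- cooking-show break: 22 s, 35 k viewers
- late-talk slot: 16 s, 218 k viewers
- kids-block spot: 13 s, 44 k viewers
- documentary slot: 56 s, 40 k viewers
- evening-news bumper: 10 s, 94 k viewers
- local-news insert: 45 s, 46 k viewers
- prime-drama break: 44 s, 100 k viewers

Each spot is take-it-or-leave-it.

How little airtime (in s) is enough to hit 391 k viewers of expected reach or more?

Need the lightest bundle worth ≥ 391.
Taking weather segment + late-talk slot gives 408 (≥ 391) for 47 s.
Any bundle with less than 47 s falls short of 391.

47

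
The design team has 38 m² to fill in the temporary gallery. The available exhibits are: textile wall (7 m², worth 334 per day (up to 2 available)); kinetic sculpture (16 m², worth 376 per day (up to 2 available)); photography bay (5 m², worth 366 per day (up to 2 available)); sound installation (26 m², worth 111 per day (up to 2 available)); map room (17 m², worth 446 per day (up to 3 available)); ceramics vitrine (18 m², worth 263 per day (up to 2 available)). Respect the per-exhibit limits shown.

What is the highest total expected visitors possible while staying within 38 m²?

Density check — photography bay 73.20, textile wall 47.71, map room 26.24 are the best per m².
A density-first pass picks 2×textile wall + 2×photography bay — 1400 at 24 m².
Replace textile wall with map room: the trade gains 112 net, giving 1512 at 34 m².
No other feasible combination exceeds 1512.

1512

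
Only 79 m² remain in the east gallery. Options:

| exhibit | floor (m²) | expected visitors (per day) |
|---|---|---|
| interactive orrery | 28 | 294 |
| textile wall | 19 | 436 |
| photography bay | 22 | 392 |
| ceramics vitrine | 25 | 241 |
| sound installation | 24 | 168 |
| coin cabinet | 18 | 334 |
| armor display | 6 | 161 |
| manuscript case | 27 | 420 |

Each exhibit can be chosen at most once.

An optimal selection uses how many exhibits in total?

4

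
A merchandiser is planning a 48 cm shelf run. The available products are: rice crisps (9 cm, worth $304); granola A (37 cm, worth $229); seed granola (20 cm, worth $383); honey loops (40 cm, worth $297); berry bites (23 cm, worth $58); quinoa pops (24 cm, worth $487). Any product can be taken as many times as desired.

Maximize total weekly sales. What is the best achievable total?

1520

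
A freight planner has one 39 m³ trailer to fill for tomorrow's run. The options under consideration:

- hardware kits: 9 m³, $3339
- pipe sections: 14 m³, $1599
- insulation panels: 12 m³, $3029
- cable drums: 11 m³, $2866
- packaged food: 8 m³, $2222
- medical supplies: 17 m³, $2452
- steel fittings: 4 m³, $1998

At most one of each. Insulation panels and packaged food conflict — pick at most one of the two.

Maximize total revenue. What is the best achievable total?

11232

A density-first pass picks hardware kits + cable drums + packaged food + steel fittings — 10425 at 32 m³.
Replace packaged food with insulation panels: the trade gains 807 net, giving 11232 at 36 m³.
Runner-up hardware kits + cable drums + packaged food + steel fittings tops out at 10425.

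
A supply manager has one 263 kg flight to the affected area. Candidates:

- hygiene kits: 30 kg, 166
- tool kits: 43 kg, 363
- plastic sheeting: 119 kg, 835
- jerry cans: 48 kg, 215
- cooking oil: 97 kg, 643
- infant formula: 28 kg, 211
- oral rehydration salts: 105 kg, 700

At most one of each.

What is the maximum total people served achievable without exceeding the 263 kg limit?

1841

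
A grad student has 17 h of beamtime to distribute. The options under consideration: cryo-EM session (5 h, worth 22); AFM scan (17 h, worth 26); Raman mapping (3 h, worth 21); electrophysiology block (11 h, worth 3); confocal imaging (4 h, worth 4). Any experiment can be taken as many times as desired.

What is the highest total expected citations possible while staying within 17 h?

Greedy by ratio would take 5×Raman mapping: 15 h used, total 105.
Dropping Raman mapping frees 3 h; slotting in cryo-EM session (5 h) lifts the total to 106 at 17 h.
That's the maximum — no swap from here does better than 106.

106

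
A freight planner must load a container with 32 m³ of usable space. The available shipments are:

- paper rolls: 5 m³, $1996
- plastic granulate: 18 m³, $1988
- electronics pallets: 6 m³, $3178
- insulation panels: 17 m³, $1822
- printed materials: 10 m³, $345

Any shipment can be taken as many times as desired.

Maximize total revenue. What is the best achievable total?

15890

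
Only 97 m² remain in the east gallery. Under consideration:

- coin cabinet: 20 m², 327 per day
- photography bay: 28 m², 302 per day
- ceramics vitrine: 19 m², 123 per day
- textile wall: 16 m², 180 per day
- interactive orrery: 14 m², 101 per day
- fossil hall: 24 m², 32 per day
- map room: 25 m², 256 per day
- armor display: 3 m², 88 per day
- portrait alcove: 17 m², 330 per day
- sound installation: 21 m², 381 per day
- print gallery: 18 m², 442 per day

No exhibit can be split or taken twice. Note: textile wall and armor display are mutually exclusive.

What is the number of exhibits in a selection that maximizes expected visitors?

6

Optimal total is 1669.
For example coin cabinet + interactive orrery + armor display + portrait alcove + sound installation + print gallery achieves it, using 93 m².
Every optimal selection uses 6 exhibits.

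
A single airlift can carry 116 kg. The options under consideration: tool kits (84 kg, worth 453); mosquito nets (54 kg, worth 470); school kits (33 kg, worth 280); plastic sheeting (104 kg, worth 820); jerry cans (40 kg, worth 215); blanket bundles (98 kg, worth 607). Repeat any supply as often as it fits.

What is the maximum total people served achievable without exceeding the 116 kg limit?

940

Taking 2×mosquito nets: 108 kg used, 940 in people served.
That's the maximum — no swap from here does better than 940.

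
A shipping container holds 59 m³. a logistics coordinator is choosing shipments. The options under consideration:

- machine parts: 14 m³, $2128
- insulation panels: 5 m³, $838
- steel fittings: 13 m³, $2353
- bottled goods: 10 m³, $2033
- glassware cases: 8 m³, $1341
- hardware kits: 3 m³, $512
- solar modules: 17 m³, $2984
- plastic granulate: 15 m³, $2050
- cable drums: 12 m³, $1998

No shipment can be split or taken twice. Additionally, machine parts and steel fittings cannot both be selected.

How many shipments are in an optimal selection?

The maximum revenue within 59 m³ is 10206.
One optimal bundle: insulation panels + steel fittings + bottled goods + solar modules + cable drums (57 m³).
All optima have 5 shipments.

5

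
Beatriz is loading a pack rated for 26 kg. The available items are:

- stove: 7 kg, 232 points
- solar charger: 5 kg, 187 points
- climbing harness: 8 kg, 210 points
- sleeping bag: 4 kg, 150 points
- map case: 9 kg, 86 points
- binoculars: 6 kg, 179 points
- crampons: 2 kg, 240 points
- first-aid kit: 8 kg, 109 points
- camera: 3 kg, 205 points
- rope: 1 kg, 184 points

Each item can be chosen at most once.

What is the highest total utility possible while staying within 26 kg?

1258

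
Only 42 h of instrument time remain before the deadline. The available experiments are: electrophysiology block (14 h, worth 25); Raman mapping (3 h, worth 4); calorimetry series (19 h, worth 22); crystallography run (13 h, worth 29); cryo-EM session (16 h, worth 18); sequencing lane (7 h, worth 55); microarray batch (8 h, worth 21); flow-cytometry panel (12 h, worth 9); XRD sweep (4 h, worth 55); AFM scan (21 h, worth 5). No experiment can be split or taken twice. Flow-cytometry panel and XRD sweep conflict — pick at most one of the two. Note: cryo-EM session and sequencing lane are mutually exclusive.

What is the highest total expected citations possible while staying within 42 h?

168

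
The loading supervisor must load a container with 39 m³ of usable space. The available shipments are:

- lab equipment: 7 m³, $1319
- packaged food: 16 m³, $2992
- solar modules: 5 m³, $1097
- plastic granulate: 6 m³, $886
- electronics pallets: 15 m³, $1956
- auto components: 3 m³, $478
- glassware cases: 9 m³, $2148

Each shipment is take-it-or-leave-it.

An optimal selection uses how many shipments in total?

5

The maximum revenue within 39 m³ is 7601.
packaged food + solar modules + plastic granulate + auto components + glassware cases hits 7601 at 39 m³.
All optima have 5 shipments.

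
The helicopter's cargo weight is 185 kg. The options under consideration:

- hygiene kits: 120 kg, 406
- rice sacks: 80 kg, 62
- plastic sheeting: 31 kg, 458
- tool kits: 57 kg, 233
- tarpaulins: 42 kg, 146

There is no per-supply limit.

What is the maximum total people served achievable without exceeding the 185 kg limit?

Density check — plastic sheeting 14.77, tool kits 4.09, tarpaulins 3.48 are the best per kg.
Best packing: 5×plastic sheeting — 155 kg, 2290 total.
Every other selection either busts 185 kg or fails to beat 2290.

2290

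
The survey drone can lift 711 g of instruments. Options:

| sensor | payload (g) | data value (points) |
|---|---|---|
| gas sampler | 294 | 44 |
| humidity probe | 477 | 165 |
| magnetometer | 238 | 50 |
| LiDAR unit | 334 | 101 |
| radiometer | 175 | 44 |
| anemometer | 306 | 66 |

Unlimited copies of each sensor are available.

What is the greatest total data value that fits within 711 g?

209

Humidity probe + radiometer uses 652 of the 711 g and totals 209.
Nothing else within 711 g beats 209.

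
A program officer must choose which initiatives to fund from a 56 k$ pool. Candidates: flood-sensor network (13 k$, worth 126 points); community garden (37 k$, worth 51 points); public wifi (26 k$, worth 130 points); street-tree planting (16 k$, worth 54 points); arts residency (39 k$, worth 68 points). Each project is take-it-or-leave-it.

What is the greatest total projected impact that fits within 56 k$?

310

By projected impact per k$: flood-sensor network 9.69, public wifi 5.00, street-tree planting 3.38 lead.
Flood-sensor network + public wifi + street-tree planting uses 55 of the 56 k$ and totals 310.
That's the maximum — no swap from here does better than 310.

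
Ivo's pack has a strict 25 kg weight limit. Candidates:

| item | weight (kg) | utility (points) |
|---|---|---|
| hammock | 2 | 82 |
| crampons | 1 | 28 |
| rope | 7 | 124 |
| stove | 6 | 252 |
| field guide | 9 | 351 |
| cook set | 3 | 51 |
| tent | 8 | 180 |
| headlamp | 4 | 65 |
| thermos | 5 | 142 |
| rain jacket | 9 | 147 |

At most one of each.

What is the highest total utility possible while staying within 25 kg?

Ranking by ratio (utility/kg): stove 42.00, hammock 41.00, field guide 39.00, thermos 28.40.
Filling by ratio: hammock + crampons + stove + field guide + thermos for 855, with 2 kg left unused.
Dropping crampons frees 1 kg; slotting in cook set (3 kg) lifts the total to 878 at 25 kg.
Nothing else within 25 kg beats 878.

878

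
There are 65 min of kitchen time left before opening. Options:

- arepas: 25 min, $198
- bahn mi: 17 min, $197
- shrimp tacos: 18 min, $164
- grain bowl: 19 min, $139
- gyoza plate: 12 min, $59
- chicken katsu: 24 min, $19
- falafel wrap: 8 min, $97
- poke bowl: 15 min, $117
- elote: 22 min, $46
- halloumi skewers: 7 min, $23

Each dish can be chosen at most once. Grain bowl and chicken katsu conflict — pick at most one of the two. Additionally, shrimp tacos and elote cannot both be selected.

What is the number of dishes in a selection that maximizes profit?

The maximum profit within 65 min is 609.
arepas + bahn mi + falafel wrap + poke bowl hits 609 at 65 min.
Any selection reaching 609 contains exactly 4 dishes.

4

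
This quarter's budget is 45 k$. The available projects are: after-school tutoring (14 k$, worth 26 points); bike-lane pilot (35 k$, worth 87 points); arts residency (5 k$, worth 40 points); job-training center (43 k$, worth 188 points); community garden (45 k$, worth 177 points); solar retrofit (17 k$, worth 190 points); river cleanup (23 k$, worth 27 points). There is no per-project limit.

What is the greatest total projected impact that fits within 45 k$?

Ranking by ratio (projected impact/k$): solar retrofit 11.18, arts residency 8.00, job-training center 4.37.
2×arts residency + 2×solar retrofit uses 44 of the 45 k$ and totals 460.

460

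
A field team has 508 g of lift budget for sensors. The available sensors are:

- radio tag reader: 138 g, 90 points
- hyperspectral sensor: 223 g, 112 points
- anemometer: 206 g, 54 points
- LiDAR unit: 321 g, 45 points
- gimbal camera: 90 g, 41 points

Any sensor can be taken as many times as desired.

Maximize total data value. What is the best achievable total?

311

Taking 3×radio tag reader + gimbal camera: 504 g used, 311 in data value.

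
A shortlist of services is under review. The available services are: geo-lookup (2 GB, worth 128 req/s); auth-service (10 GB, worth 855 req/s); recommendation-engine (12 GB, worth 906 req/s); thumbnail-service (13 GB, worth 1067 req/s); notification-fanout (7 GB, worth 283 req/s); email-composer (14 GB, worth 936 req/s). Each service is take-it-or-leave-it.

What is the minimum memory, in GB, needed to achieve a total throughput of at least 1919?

23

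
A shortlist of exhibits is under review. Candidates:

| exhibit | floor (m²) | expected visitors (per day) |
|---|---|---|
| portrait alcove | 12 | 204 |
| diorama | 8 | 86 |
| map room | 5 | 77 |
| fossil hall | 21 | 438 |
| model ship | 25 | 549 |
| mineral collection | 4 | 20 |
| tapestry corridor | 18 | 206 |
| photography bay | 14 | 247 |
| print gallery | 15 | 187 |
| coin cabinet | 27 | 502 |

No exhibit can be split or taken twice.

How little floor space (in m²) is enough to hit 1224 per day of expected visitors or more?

60

Look for the lowest-floor combination reaching 1224.
fossil hall + model ship + photography bay: 1234 expected visitors at 60 m².
Below 60 m² the best achievable stays under 1224.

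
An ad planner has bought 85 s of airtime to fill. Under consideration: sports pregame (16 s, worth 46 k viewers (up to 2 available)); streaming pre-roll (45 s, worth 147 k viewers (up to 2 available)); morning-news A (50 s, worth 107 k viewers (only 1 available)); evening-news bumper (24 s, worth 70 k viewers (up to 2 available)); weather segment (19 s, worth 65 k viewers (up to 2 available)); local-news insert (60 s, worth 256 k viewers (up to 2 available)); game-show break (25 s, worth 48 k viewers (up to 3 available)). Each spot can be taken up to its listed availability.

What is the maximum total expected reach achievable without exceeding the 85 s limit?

Density check — local-news insert 4.27, weather segment 3.42, streaming pre-roll 3.27, evening-news bumper 2.92 are the best per s.
Greedy by ratio would take weather segment + local-news insert: 79 s used, total 321.
The 19 s tied up in weather segment is better spent on evening-news bumper — total rises to 326 (84 s).
Nothing else within 85 s beats 326.

326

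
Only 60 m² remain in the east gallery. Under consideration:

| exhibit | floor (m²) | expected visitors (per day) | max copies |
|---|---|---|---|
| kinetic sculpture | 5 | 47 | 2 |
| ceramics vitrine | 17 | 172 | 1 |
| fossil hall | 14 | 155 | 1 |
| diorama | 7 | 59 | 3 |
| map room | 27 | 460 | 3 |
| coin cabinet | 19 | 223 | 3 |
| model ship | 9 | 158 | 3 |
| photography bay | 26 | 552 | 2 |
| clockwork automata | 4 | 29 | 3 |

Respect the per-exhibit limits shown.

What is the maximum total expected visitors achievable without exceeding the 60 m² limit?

1163

Filling by ratio: kinetic sculpture + 2×photography bay for 1151, with 3 m² left unused.
The 5 m² tied up in kinetic sculpture is better spent on diorama — total rises to 1163 (59 m²).
Nothing else within 60 m² beats 1163.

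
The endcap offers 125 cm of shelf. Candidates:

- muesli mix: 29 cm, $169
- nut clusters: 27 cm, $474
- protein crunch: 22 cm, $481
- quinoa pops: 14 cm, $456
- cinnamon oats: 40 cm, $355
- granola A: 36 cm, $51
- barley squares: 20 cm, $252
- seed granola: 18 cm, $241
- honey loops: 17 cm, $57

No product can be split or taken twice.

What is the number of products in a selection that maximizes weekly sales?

Optimal total is 2018.
nut clusters + protein crunch + quinoa pops + cinnamon oats + barley squares hits 2018 at 123 cm.
Every optimal selection uses 5 products.

5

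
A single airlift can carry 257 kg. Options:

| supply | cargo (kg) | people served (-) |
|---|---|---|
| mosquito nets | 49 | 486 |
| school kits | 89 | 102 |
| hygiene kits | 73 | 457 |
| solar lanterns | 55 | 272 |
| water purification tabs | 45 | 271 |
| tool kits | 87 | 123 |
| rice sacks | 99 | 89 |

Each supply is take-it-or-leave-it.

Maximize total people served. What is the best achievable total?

Ranking by ratio (people served/kg): mosquito nets 9.92, hygiene kits 6.26, water purification tabs 6.02, solar lanterns 4.95.
Best packing: mosquito nets + hygiene kits + solar lanterns + water purification tabs — 222 kg, 1486 total.
Runner-up mosquito nets + hygiene kits + water purification tabs + tool kits tops out at 1337.

1486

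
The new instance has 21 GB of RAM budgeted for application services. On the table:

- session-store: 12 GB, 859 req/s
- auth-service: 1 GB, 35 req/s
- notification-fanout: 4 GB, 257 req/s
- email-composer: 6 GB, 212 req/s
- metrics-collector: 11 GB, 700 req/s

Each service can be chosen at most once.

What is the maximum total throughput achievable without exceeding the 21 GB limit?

1169

Filling by ratio: session-store + auth-service + notification-fanout for 1151, with 4 GB left unused.
The 13 GB tied up in session-store and auth-service is better spent on email-composer + metrics-collector — total rises to 1169 (21 GB).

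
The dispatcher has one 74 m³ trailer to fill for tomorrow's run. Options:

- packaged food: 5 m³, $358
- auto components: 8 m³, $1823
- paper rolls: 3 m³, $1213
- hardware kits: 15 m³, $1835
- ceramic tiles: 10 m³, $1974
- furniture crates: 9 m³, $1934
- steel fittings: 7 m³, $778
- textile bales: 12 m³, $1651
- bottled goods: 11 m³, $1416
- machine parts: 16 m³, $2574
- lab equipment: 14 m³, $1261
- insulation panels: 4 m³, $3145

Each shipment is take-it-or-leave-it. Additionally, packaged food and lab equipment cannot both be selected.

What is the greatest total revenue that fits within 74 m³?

Auto components + paper rolls + ceramic tiles + furniture crates + textile bales + bottled goods + machine parts + insulation panels uses 73 of the 74 m³ and totals 15730.
Next best is packaged food + auto components + paper rolls + ceramic tiles + furniture crates + steel fittings + textile bales + machine parts + insulation panels at 15450 (74 m³) — short by 280.

15730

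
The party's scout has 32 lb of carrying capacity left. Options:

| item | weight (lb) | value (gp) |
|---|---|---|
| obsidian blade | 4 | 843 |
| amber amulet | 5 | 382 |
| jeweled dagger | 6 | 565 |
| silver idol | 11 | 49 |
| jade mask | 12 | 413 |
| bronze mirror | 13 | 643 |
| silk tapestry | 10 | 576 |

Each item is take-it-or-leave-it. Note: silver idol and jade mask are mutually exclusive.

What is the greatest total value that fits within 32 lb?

2444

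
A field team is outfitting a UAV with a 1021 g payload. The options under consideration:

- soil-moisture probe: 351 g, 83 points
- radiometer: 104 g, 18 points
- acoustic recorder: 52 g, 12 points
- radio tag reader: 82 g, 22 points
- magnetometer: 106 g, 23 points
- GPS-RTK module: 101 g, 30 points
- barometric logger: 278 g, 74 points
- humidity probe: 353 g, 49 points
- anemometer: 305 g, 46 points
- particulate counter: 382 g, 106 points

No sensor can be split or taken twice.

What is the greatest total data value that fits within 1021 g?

267

By data value per g: GPS-RTK module 0.30, particulate counter 0.28, radio tag reader 0.27 lead.
Taking acoustic recorder + radio tag reader + magnetometer + GPS-RTK module + barometric logger + particulate counter: 1001 g used, 267 in data value.
Next best is soil-moisture probe + barometric logger + particulate counter at 263 (1011 g) — short by 4.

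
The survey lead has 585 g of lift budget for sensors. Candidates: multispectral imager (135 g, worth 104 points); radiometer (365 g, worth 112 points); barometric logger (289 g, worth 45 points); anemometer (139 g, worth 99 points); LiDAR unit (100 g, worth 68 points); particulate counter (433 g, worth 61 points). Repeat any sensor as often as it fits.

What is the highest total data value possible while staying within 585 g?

416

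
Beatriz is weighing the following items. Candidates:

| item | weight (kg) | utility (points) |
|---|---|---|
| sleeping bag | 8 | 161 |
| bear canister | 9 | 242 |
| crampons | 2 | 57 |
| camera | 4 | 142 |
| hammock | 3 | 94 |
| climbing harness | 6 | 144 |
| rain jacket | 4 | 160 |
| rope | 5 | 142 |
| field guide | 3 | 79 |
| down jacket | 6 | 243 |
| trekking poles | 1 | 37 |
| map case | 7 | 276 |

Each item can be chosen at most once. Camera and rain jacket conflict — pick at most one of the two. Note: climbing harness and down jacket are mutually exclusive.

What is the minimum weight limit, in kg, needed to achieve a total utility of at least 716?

Need the lightest bundle worth ≥ 716.
Taking rain jacket + down jacket + trekking poles + map case gives 716 (≥ 716) for 18 kg.
Below 18 kg the best achievable stays under 716.

18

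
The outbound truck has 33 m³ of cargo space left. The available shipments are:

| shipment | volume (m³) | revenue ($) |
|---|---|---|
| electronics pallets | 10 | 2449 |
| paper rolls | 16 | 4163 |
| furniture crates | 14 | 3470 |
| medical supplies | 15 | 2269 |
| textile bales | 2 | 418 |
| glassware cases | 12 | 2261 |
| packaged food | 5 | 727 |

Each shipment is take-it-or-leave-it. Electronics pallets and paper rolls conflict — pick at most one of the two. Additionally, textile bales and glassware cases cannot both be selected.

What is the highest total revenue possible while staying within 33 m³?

8051

The ratio ordering already packs tightly: paper rolls + furniture crates + textile bales, 32 m³, 8051.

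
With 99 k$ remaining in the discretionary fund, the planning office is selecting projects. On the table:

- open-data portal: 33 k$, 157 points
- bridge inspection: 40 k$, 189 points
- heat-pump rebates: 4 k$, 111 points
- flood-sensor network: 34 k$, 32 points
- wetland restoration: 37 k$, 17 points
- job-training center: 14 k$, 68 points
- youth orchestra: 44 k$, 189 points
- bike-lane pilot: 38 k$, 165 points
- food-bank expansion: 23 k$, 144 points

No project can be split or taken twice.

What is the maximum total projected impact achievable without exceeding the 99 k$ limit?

Taking the top-ratio projects first gives open-data portal + heat-pump rebates + job-training center + food-bank expansion for 480 (74 k$).
Dropping job-training center frees 14 k$; slotting in bike-lane pilot (38 k$) lifts the total to 577 at 98 k$.
That's the maximum — no swap from here does better than 577.

577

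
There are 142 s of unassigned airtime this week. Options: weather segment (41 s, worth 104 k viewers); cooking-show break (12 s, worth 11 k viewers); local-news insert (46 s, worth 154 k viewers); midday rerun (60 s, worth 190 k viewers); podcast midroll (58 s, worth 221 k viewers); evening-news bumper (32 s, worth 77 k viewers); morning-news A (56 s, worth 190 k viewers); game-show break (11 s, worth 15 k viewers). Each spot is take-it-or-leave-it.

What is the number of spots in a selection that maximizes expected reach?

The maximum expected reach within 142 s is 452.
For example local-news insert + podcast midroll + evening-news bumper achieves it, using 136 s.
All optima have 3 spots.

3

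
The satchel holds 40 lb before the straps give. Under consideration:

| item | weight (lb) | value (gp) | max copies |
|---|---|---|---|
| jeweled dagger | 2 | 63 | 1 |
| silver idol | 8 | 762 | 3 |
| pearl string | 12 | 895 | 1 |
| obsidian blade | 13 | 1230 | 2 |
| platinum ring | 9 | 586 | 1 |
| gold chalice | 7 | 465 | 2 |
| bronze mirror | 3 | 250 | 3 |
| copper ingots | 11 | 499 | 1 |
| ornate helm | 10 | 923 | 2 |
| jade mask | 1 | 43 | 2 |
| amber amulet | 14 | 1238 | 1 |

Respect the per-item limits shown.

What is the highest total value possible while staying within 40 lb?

The ratio ordering already packs tightly: 3×silver idol + obsidian blade + bronze mirror, 40 lb, 3766.
Every other selection either busts 40 lb or exceeds an availability limit or fails to beat 3766.

3766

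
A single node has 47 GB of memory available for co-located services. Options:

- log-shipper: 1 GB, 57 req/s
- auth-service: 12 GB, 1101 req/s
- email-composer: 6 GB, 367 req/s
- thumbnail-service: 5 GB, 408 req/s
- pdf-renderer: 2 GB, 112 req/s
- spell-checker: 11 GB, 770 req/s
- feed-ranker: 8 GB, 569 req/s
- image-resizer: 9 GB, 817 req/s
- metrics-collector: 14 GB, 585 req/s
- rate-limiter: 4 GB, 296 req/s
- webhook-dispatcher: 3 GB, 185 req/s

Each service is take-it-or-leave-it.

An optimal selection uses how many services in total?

6

The maximum throughput within 47 GB is 3777.
auth-service + thumbnail-service + pdf-renderer + spell-checker + feed-ranker + image-resizer hits 3777 at 47 GB.
Every optimal selection uses 6 services.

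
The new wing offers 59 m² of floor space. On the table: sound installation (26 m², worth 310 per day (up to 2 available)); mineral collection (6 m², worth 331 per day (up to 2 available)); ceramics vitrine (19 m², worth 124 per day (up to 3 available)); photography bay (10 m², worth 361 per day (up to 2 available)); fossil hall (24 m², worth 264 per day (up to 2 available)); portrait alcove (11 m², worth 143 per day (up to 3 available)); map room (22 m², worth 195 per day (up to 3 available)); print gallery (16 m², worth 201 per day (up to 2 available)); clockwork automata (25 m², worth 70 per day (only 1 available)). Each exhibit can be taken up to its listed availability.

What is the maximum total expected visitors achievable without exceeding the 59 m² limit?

Taking the top-ratio exhibits first gives 2×mineral collection + 2×photography bay + 2×portrait alcove for 1670 (54 m²).
Dropping portrait alcove frees 11 m²; slotting in print gallery (16 m²) lifts the total to 1728 at 59 m².
That's the maximum — no swap from here does better than 1728.

1728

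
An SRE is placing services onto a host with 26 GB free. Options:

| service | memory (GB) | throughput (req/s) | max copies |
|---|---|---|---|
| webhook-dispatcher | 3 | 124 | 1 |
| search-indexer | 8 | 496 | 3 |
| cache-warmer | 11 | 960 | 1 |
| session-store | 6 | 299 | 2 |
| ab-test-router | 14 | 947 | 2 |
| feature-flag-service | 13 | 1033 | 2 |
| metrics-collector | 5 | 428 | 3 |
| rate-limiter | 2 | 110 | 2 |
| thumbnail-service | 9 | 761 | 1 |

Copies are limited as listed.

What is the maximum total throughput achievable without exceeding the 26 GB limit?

2244

Taking cache-warmer + 3×metrics-collector: 26 GB used, 2244 in throughput.
Every other selection either busts 26 GB or exceeds an availability limit or fails to beat 2244.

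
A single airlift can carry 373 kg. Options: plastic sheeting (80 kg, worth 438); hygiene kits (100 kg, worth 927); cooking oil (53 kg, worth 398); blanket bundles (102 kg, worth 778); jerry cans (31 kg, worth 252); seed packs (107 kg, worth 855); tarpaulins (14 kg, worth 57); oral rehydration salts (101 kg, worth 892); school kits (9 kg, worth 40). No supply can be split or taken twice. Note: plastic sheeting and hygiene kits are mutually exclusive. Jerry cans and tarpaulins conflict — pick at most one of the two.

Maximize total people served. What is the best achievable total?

3112

Ranking by ratio (people served/kg): hygiene kits 9.27, oral rehydration salts 8.83, jerry cans 8.13, seed packs 7.99.
Hygiene kits + cooking oil + seed packs + oral rehydration salts + school kits uses 370 of the 373 kg and totals 3112.
The spare 3 kg is too small for any remaining supply, and no feasible exchange beats 3112.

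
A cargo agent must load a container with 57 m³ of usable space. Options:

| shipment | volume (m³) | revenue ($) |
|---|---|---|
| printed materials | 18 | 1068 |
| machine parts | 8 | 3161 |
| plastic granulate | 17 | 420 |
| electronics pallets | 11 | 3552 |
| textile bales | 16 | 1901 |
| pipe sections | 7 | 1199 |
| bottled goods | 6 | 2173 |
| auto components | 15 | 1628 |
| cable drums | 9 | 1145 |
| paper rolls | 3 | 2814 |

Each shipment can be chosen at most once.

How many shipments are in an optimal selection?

The maximum revenue within 57 m³ is 14800.
One optimal bundle: machine parts + electronics pallets + textile bales + pipe sections + bottled goods + paper rolls (51 m³).
Every optimal selection uses 6 shipments.

6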